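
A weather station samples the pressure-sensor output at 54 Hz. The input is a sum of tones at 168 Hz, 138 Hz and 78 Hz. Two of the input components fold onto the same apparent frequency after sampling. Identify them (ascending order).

fs/2 = 27 Hz.
168 Hz mod fs = 6 Hz.
6 Hz ≤ fs/2 = 27 Hz, appears at 6 Hz.
138 Hz mod fs = 30 Hz.
30 Hz > fs/2 = 27 Hz, folds to fs − 30 Hz = 24 Hz.
78 Hz mod fs = 24 Hz.
24 Hz ≤ fs/2 = 27 Hz, appears at 24 Hz.
78 Hz and 138 Hz both map to 24 Hz.

78 Hz, 138 Hz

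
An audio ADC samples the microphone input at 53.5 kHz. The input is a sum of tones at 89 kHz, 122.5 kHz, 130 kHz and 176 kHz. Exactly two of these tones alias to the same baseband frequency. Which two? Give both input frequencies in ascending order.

122.5 kHz, 176 kHz

fs/2 = 26.75 kHz.
89 kHz mod fs = 35.5 kHz.
35.5 kHz > fs/2 = 26.75 kHz, folds to fs − 35.5 kHz = 18 kHz.
122.5 kHz mod fs = 15.5 kHz.
15.5 kHz ≤ fs/2 = 26.75 kHz, appears at 15.5 kHz.
130 kHz mod fs = 23 kHz.
23 kHz ≤ fs/2 = 26.75 kHz, appears at 23 kHz.
176 kHz mod fs = 15.5 kHz.
15.5 kHz ≤ fs/2 = 26.75 kHz, appears at 15.5 kHz.
122.5 kHz and 176 kHz both map to 15.5 kHz.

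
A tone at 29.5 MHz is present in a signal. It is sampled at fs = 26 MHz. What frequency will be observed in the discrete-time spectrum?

3.5 MHz

29.5 MHz mod fs = 3.5 MHz.
3.5 MHz ≤ fs/2 = 13 MHz, appears at 3.5 MHz.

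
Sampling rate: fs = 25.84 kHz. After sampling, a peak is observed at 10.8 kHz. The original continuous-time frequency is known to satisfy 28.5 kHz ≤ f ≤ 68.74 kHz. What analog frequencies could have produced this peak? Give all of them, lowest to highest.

36.64 kHz, 40.88 kHz, 62.48 kHz, 66.72 kHz

Frequencies that alias to 10.8 kHz are k·fs ± 10.8 kHz for integer k ≥ 0.
k=0: 10.8 kHz.
k=1: 15.04 kHz, 36.64 kHz.
k=2: 40.88 kHz, 62.48 kHz.
k=3: 66.72 kHz, 88.32 kHz.
k=4: 92.56 kHz, 114.16 kHz.
Within [28.5 kHz, 68.74 kHz]: 36.64 kHz, 40.88 kHz, 62.48 kHz, 66.72 kHz.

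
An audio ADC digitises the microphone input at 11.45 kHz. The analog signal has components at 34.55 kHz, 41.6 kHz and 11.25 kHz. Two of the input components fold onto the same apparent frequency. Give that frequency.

fs/2 = 5.725 kHz.
34.55 kHz mod fs = 0.2 kHz.
0.2 kHz ≤ fs/2 = 5.725 kHz, appears at 0.2 kHz.
41.6 kHz mod fs = 7.25 kHz.
7.25 kHz > fs/2 = 5.725 kHz, folds to fs − 7.25 kHz = 4.2 kHz.
11.25 kHz > fs/2 = 5.725 kHz, folds to fs − 11.25 kHz = 0.2 kHz.
11.25 kHz and 34.55 kHz both map to 0.2 kHz.

0.2 kHz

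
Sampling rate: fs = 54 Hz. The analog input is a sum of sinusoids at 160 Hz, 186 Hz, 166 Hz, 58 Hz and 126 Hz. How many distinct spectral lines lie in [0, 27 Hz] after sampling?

fs/2 = 27 Hz.
160 Hz mod fs = 52 Hz.
52 Hz > fs/2 = 27 Hz, folds to fs − 52 Hz = 2 Hz.
186 Hz mod fs = 24 Hz.
24 Hz ≤ fs/2 = 27 Hz, appears at 24 Hz.
166 Hz mod fs = 4 Hz.
4 Hz ≤ fs/2 = 27 Hz, appears at 4 Hz.
58 Hz mod fs = 4 Hz.
4 Hz ≤ fs/2 = 27 Hz, appears at 4 Hz.
126 Hz mod fs = 18 Hz.
18 Hz ≤ fs/2 = 27 Hz, appears at 18 Hz.
Distinct values: {2 Hz, 4 Hz, 18 Hz, 24 Hz} → 4.

4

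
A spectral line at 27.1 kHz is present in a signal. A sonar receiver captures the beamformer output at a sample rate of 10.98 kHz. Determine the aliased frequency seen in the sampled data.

27.1 kHz mod fs = 5.14 kHz.
5.14 kHz ≤ fs/2 = 5.49 kHz, appears at 5.14 kHz.

5.14 kHz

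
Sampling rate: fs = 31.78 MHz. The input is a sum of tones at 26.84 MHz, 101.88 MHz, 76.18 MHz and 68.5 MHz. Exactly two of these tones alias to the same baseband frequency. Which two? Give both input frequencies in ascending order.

fs/2 = 15.89 MHz.
26.84 MHz > fs/2 = 15.89 MHz, folds to fs − 26.84 MHz = 4.94 MHz.
101.88 MHz mod fs = 6.54 MHz.
6.54 MHz ≤ fs/2 = 15.89 MHz, appears at 6.54 MHz.
76.18 MHz mod fs = 12.62 MHz.
12.62 MHz ≤ fs/2 = 15.89 MHz, appears at 12.62 MHz.
68.5 MHz mod fs = 4.94 MHz.
4.94 MHz ≤ fs/2 = 15.89 MHz, appears at 4.94 MHz.
26.84 MHz and 68.5 MHz both map to 4.94 MHz.

26.84 MHz, 68.5 MHz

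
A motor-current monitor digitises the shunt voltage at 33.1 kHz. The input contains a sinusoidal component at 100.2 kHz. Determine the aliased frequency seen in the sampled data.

100.2 kHz mod fs = 0.9 kHz.
0.9 kHz ≤ fs/2 = 16.55 kHz, appears at 0.9 kHz.

0.9 kHz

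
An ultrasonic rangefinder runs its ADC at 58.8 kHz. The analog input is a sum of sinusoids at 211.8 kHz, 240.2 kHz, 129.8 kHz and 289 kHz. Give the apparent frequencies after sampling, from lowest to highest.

fs/2 = 29.4 kHz.
211.8 kHz mod fs = 35.4 kHz.
35.4 kHz > fs/2 = 29.4 kHz, folds to fs − 35.4 kHz = 23.4 kHz.
240.2 kHz mod fs = 5 kHz.
5 kHz ≤ fs/2 = 29.4 kHz, appears at 5 kHz.
129.8 kHz mod fs = 12.2 kHz.
12.2 kHz ≤ fs/2 = 29.4 kHz, appears at 12.2 kHz.
289 kHz mod fs = 53.8 kHz.
53.8 kHz > fs/2 = 29.4 kHz, folds to fs − 53.8 kHz = 5 kHz.
Distinct values: {5 kHz, 12.2 kHz, 23.4 kHz}.

5 kHz, 12.2 kHz, 23.4 kHz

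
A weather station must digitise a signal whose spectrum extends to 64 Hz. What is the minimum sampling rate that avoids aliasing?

128 Hz

Nyquist rate = 2 × 64 Hz = 128 Hz.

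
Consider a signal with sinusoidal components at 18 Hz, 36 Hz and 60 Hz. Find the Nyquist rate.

120 Hz

Highest-frequency component: 60 Hz.
Nyquist rate = 2 × 60 Hz = 120 Hz.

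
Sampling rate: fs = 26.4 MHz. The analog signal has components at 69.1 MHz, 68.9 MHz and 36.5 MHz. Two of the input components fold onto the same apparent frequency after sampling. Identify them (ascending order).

fs/2 = 13.2 MHz.
69.1 MHz mod fs = 16.3 MHz.
16.3 MHz > fs/2 = 13.2 MHz, folds to fs − 16.3 MHz = 10.1 MHz.
68.9 MHz mod fs = 16.1 MHz.
16.1 MHz > fs/2 = 13.2 MHz, folds to fs − 16.1 MHz = 10.3 MHz.
36.5 MHz mod fs = 10.1 MHz.
10.1 MHz ≤ fs/2 = 13.2 MHz, appears at 10.1 MHz.
36.5 MHz and 69.1 MHz both map to 10.1 MHz.

36.5 MHz, 69.1 MHz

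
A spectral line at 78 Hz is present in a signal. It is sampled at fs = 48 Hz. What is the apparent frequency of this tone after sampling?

18 Hz

78 Hz mod fs = 30 Hz.
30 Hz > fs/2 = 24 Hz, folds to fs − 30 Hz = 18 Hz.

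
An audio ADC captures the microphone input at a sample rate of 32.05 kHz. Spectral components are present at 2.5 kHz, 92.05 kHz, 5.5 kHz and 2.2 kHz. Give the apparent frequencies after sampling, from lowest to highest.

2.2 kHz, 2.5 kHz, 4.1 kHz, 5.5 kHz

fs/2 = 16.025 kHz.
2.5 kHz ≤ fs/2 = 16.025 kHz, passes unchanged.
92.05 kHz mod fs = 27.95 kHz.
27.95 kHz > fs/2 = 16.025 kHz, folds to fs − 27.95 kHz = 4.1 kHz.
5.5 kHz ≤ fs/2 = 16.025 kHz, passes unchanged.
2.2 kHz ≤ fs/2 = 16.025 kHz, passes unchanged.
Distinct values: {2.2 kHz, 2.5 kHz, 4.1 kHz, 5.5 kHz}.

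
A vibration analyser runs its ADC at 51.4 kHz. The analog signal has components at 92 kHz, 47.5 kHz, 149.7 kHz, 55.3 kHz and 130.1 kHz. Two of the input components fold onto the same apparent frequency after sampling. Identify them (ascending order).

fs/2 = 25.7 kHz.
92 kHz mod fs = 40.6 kHz.
40.6 kHz > fs/2 = 25.7 kHz, folds to fs − 40.6 kHz = 10.8 kHz.
47.5 kHz > fs/2 = 25.7 kHz, folds to fs − 47.5 kHz = 3.9 kHz.
149.7 kHz mod fs = 46.9 kHz.
46.9 kHz > fs/2 = 25.7 kHz, folds to fs − 46.9 kHz = 4.5 kHz.
55.3 kHz mod fs = 3.9 kHz.
3.9 kHz ≤ fs/2 = 25.7 kHz, appears at 3.9 kHz.
130.1 kHz mod fs = 27.3 kHz.
27.3 kHz > fs/2 = 25.7 kHz, folds to fs − 27.3 kHz = 24.1 kHz.
47.5 kHz and 55.3 kHz both map to 3.9 kHz.

47.5 kHz, 55.3 kHz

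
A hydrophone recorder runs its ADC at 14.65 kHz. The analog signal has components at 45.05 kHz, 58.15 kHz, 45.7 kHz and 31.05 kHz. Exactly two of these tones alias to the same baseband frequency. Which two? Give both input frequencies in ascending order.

31.05 kHz, 45.7 kHz

fs/2 = 7.325 kHz.
45.05 kHz mod fs = 1.1 kHz.
1.1 kHz ≤ fs/2 = 7.325 kHz, appears at 1.1 kHz.
58.15 kHz mod fs = 14.2 kHz.
14.2 kHz > fs/2 = 7.325 kHz, folds to fs − 14.2 kHz = 0.45 kHz.
45.7 kHz mod fs = 1.75 kHz.
1.75 kHz ≤ fs/2 = 7.325 kHz, appears at 1.75 kHz.
31.05 kHz mod fs = 1.75 kHz.
1.75 kHz ≤ fs/2 = 7.325 kHz, appears at 1.75 kHz.
31.05 kHz and 45.7 kHz both map to 1.75 kHz.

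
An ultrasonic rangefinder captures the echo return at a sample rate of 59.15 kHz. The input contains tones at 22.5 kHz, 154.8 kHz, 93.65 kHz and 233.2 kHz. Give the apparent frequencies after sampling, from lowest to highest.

3.4 kHz, 22.5 kHz, 22.65 kHz, 24.65 kHz

fs/2 = 29.575 kHz.
22.5 kHz ≤ fs/2 = 29.575 kHz, passes unchanged.
154.8 kHz mod fs = 36.5 kHz.
36.5 kHz > fs/2 = 29.575 kHz, folds to fs − 36.5 kHz = 22.65 kHz.
93.65 kHz mod fs = 34.5 kHz.
34.5 kHz > fs/2 = 29.575 kHz, folds to fs − 34.5 kHz = 24.65 kHz.
233.2 kHz mod fs = 55.75 kHz.
55.75 kHz > fs/2 = 29.575 kHz, folds to fs − 55.75 kHz = 3.4 kHz.
Distinct values: {3.4 kHz, 22.5 kHz, 22.65 kHz, 24.65 kHz}.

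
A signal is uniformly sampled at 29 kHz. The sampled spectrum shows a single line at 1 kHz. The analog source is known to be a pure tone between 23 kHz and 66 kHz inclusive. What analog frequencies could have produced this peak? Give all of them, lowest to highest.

28 kHz, 30 kHz, 57 kHz, 59 kHz

Frequencies that alias to 1 kHz are k·fs ± 1 kHz for integer k ≥ 0.
k=0: 1 kHz.
k=1: 28 kHz, 30 kHz.
k=2: 57 kHz, 59 kHz.
k=3: 86 kHz, 88 kHz.
Within [23 kHz, 66 kHz]: 28 kHz, 30 kHz, 57 kHz, 59 kHz.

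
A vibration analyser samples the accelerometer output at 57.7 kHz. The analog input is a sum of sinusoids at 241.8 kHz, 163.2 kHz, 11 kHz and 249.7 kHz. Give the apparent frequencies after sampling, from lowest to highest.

fs/2 = 28.85 kHz.
241.8 kHz mod fs = 11 kHz.
11 kHz ≤ fs/2 = 28.85 kHz, appears at 11 kHz.
163.2 kHz mod fs = 47.8 kHz.
47.8 kHz > fs/2 = 28.85 kHz, folds to fs − 47.8 kHz = 9.9 kHz.
11 kHz ≤ fs/2 = 28.85 kHz, passes unchanged.
249.7 kHz mod fs = 18.9 kHz.
18.9 kHz ≤ fs/2 = 28.85 kHz, appears at 18.9 kHz.
Distinct values: {9.9 kHz, 11 kHz, 18.9 kHz}.

9.9 kHz, 11 kHz, 18.9 kHz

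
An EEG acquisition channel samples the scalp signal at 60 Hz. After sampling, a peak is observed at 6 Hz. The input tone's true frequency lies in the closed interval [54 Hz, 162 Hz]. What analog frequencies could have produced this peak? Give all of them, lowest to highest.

54 Hz, 66 Hz, 114 Hz, 126 Hz

Frequencies that alias to 6 Hz are k·fs ± 6 Hz for integer k ≥ 0.
k=0: 6 Hz.
k=1: 54 Hz, 66 Hz.
k=2: 114 Hz, 126 Hz.
k=3: 174 Hz, 186 Hz.
Within [54 Hz, 162 Hz]: 54 Hz, 66 Hz, 114 Hz, 126 Hz.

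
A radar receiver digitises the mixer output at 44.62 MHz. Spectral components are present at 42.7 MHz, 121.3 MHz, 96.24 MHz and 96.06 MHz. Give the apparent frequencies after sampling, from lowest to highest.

fs/2 = 22.31 MHz.
42.7 MHz > fs/2 = 22.31 MHz, folds to fs − 42.7 MHz = 1.92 MHz.
121.3 MHz mod fs = 32.06 MHz.
32.06 MHz > fs/2 = 22.31 MHz, folds to fs − 32.06 MHz = 12.56 MHz.
96.24 MHz mod fs = 7 MHz.
7 MHz ≤ fs/2 = 22.31 MHz, appears at 7 MHz.
96.06 MHz mod fs = 6.82 MHz.
6.82 MHz ≤ fs/2 = 22.31 MHz, appears at 6.82 MHz.
Distinct values: {1.92 MHz, 6.82 MHz, 7 MHz, 12.56 MHz}.

1.92 MHz, 6.82 MHz, 7 MHz, 12.56 MHz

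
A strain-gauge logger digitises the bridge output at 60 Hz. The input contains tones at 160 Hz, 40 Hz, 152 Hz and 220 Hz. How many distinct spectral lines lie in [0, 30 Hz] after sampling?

fs/2 = 30 Hz.
160 Hz mod fs = 40 Hz.
40 Hz > fs/2 = 30 Hz, folds to fs − 40 Hz = 20 Hz.
40 Hz > fs/2 = 30 Hz, folds to fs − 40 Hz = 20 Hz.
152 Hz mod fs = 32 Hz.
32 Hz > fs/2 = 30 Hz, folds to fs − 32 Hz = 28 Hz.
220 Hz mod fs = 40 Hz.
40 Hz > fs/2 = 30 Hz, folds to fs − 40 Hz = 20 Hz.
Distinct values: {20 Hz, 28 Hz} → 2.

2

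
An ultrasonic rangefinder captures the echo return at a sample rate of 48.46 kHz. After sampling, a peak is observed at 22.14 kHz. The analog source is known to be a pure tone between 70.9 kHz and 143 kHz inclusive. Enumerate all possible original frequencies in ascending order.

74.78 kHz, 119.06 kHz, 123.24 kHz

Frequencies that alias to 22.14 kHz are k·fs ± 22.14 kHz for integer k ≥ 0.
k=0: 22.14 kHz.
k=1: 26.32 kHz, 70.6 kHz.
k=2: 74.78 kHz, 119.06 kHz.
k=3: 123.24 kHz, 167.52 kHz.
k=4: 171.7 kHz, 215.98 kHz.
Within [70.9 kHz, 143 kHz]: 74.78 kHz, 119.06 kHz, 123.24 kHz.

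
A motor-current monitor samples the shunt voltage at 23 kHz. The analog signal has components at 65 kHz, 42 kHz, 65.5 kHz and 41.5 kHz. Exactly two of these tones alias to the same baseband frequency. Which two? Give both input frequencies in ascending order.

42 kHz, 65 kHz

fs/2 = 11.5 kHz.
65 kHz mod fs = 19 kHz.
19 kHz > fs/2 = 11.5 kHz, folds to fs − 19 kHz = 4 kHz.
42 kHz mod fs = 19 kHz.
19 kHz > fs/2 = 11.5 kHz, folds to fs − 19 kHz = 4 kHz.
65.5 kHz mod fs = 19.5 kHz.
19.5 kHz > fs/2 = 11.5 kHz, folds to fs − 19.5 kHz = 3.5 kHz.
41.5 kHz mod fs = 18.5 kHz.
18.5 kHz > fs/2 = 11.5 kHz, folds to fs − 18.5 kHz = 4.5 kHz.
42 kHz and 65 kHz both map to 4 kHz.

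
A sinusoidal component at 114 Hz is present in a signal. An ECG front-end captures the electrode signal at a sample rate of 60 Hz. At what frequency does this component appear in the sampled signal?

6 Hz

114 Hz mod fs = 54 Hz.
54 Hz > fs/2 = 30 Hz, folds to fs − 54 Hz = 6 Hz.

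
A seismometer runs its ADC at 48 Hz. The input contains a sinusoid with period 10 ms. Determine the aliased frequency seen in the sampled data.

4 Hz

T = 10 ms → f = 1/T = 100 Hz.
100 Hz mod fs = 4 Hz.
4 Hz ≤ fs/2 = 24 Hz, appears at 4 Hz.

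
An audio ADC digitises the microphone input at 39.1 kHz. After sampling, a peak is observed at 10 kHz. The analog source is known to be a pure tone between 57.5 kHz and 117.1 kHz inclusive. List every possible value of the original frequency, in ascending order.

Frequencies that alias to 10 kHz are k·fs ± 10 kHz for integer k ≥ 0.
k=0: 10 kHz.
k=1: 29.1 kHz, 49.1 kHz.
k=2: 68.2 kHz, 88.2 kHz.
k=3: 107.3 kHz, 127.3 kHz.
k=4: 146.4 kHz, 166.4 kHz.
Within [57.5 kHz, 117.1 kHz]: 68.2 kHz, 88.2 kHz, 107.3 kHz.

68.2 kHz, 88.2 kHz, 107.3 kHz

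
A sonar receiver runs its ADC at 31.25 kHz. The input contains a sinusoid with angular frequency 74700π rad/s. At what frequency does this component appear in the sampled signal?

ω = 74700π rad/s → f = ω/(2π) = 37350 Hz = 37.35 kHz.
37.35 kHz mod fs = 6.1 kHz.
6.1 kHz ≤ fs/2 = 15.625 kHz, appears at 6.1 kHz.

6.1 kHz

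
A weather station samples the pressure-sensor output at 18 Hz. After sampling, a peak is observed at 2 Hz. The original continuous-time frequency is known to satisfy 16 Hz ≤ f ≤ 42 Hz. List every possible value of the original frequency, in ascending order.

Frequencies that alias to 2 Hz are k·fs ± 2 Hz for integer k ≥ 0.
k=0: 2 Hz.
k=1: 16 Hz, 20 Hz.
k=2: 34 Hz, 38 Hz.
k=3: 52 Hz, 56 Hz.
Within [16 Hz, 42 Hz]: 16 Hz, 20 Hz, 34 Hz, 38 Hz.

16 Hz, 20 Hz, 34 Hz, 38 Hz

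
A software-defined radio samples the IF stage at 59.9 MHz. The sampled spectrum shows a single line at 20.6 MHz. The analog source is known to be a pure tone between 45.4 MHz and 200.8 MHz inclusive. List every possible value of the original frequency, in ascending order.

80.5 MHz, 99.2 MHz, 140.4 MHz, 159.1 MHz, 200.3 MHz

Frequencies that alias to 20.6 MHz are k·fs ± 20.6 MHz for integer k ≥ 0.
k=0: 20.6 MHz.
k=1: 39.3 MHz, 80.5 MHz.
k=2: 99.2 MHz, 140.4 MHz.
k=3: 159.1 MHz, 200.3 MHz.
k=4: 219 MHz, 260.2 MHz.
Within [45.4 MHz, 200.8 MHz]: 80.5 MHz, 99.2 MHz, 140.4 MHz, 159.1 MHz, 200.3 MHz.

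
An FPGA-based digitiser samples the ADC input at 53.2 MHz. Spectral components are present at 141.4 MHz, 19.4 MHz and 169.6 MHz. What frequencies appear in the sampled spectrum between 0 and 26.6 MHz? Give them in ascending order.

10 MHz, 18.2 MHz, 19.4 MHz

fs/2 = 26.6 MHz.
141.4 MHz mod fs = 35 MHz.
35 MHz > fs/2 = 26.6 MHz, folds to fs − 35 MHz = 18.2 MHz.
19.4 MHz ≤ fs/2 = 26.6 MHz, passes unchanged.
169.6 MHz mod fs = 10 MHz.
10 MHz ≤ fs/2 = 26.6 MHz, appears at 10 MHz.
Distinct values: {10 MHz, 18.2 MHz, 19.4 MHz}.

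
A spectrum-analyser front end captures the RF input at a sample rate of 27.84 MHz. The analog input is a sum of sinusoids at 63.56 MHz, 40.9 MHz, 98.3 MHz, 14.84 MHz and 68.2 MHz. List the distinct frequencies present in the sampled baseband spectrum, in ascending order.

7.88 MHz, 12.52 MHz, 13 MHz, 13.06 MHz

fs/2 = 13.92 MHz.
63.56 MHz mod fs = 7.88 MHz.
7.88 MHz ≤ fs/2 = 13.92 MHz, appears at 7.88 MHz.
40.9 MHz mod fs = 13.06 MHz.
13.06 MHz ≤ fs/2 = 13.92 MHz, appears at 13.06 MHz.
98.3 MHz mod fs = 14.78 MHz.
14.78 MHz > fs/2 = 13.92 MHz, folds to fs − 14.78 MHz = 13.06 MHz.
14.84 MHz > fs/2 = 13.92 MHz, folds to fs − 14.84 MHz = 13 MHz.
68.2 MHz mod fs = 12.52 MHz.
12.52 MHz ≤ fs/2 = 13.92 MHz, appears at 12.52 MHz.
Distinct values: {7.88 MHz, 12.52 MHz, 13 MHz, 13.06 MHz}.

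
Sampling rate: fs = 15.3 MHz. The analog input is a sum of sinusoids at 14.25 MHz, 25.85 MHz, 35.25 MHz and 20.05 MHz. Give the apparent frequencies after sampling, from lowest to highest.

1.05 MHz, 4.65 MHz, 4.75 MHz

fs/2 = 7.65 MHz.
14.25 MHz > fs/2 = 7.65 MHz, folds to fs − 14.25 MHz = 1.05 MHz.
25.85 MHz mod fs = 10.55 MHz.
10.55 MHz > fs/2 = 7.65 MHz, folds to fs − 10.55 MHz = 4.75 MHz.
35.25 MHz mod fs = 4.65 MHz.
4.65 MHz ≤ fs/2 = 7.65 MHz, appears at 4.65 MHz.
20.05 MHz mod fs = 4.75 MHz.
4.75 MHz ≤ fs/2 = 7.65 MHz, appears at 4.75 MHz.
Distinct values: {1.05 MHz, 4.65 MHz, 4.75 MHz}.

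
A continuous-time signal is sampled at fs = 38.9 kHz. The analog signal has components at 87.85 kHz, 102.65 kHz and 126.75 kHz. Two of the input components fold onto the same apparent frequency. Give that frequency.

fs/2 = 19.45 kHz.
87.85 kHz mod fs = 10.05 kHz.
10.05 kHz ≤ fs/2 = 19.45 kHz, appears at 10.05 kHz.
102.65 kHz mod fs = 24.85 kHz.
24.85 kHz > fs/2 = 19.45 kHz, folds to fs − 24.85 kHz = 14.05 kHz.
126.75 kHz mod fs = 10.05 kHz.
10.05 kHz ≤ fs/2 = 19.45 kHz, appears at 10.05 kHz.
87.85 kHz and 126.75 kHz both map to 10.05 kHz.

10.05 kHz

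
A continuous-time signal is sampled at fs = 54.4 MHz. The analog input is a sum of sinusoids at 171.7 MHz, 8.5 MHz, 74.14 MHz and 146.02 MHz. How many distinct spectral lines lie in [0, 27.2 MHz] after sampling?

3

fs/2 = 27.2 MHz.
171.7 MHz mod fs = 8.5 MHz.
8.5 MHz ≤ fs/2 = 27.2 MHz, appears at 8.5 MHz.
8.5 MHz ≤ fs/2 = 27.2 MHz, passes unchanged.
74.14 MHz mod fs = 19.74 MHz.
19.74 MHz ≤ fs/2 = 27.2 MHz, appears at 19.74 MHz.
146.02 MHz mod fs = 37.22 MHz.
37.22 MHz > fs/2 = 27.2 MHz, folds to fs − 37.22 MHz = 17.18 MHz.
Distinct values: {8.5 MHz, 17.18 MHz, 19.74 MHz} → 3.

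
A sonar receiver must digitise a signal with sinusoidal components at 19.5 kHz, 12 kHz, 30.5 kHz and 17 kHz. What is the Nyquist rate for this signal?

Highest-frequency component: 30.5 kHz.
Nyquist rate = 2 × 30.5 kHz = 61 kHz.

61 kHz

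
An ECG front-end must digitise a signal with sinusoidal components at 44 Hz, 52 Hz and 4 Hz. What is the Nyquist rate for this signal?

104 Hz

Highest-frequency component: 52 Hz.
Nyquist rate = 2 × 52 Hz = 104 Hz.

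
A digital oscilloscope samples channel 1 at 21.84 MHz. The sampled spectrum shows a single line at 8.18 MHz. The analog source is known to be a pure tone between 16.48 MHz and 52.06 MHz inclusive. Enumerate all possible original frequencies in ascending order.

Frequencies that alias to 8.18 MHz are k·fs ± 8.18 MHz for integer k ≥ 0.
k=0: 8.18 MHz.
k=1: 13.66 MHz, 30.02 MHz.
k=2: 35.5 MHz, 51.86 MHz.
k=3: 57.34 MHz, 73.7 MHz.
Within [16.48 MHz, 52.06 MHz]: 30.02 MHz, 35.5 MHz, 51.86 MHz.

30.02 MHz, 35.5 MHz, 51.86 MHz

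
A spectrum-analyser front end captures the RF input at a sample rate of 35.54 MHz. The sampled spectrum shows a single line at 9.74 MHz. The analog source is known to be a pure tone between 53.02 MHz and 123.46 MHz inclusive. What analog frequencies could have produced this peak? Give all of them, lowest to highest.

61.34 MHz, 80.82 MHz, 96.88 MHz, 116.36 MHz

Frequencies that alias to 9.74 MHz are k·fs ± 9.74 MHz for integer k ≥ 0.
k=0: 9.74 MHz.
k=1: 25.8 MHz, 45.28 MHz.
k=2: 61.34 MHz, 80.82 MHz.
k=3: 96.88 MHz, 116.36 MHz.
k=4: 132.42 MHz, 151.9 MHz.
Within [53.02 MHz, 123.46 MHz]: 61.34 MHz, 80.82 MHz, 96.88 MHz, 116.36 MHz.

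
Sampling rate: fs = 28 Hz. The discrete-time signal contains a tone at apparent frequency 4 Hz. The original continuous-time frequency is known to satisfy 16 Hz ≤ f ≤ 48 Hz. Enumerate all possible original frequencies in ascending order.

24 Hz, 32 Hz

Frequencies that alias to 4 Hz are k·fs ± 4 Hz for integer k ≥ 0.
k=0: 4 Hz.
k=1: 24 Hz, 32 Hz.
k=2: 52 Hz, 60 Hz.
Within [16 Hz, 48 Hz]: 24 Hz, 32 Hz.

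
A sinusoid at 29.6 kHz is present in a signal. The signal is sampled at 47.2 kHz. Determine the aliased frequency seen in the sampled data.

29.6 kHz > fs/2 = 23.6 kHz, folds to fs − 29.6 kHz = 17.6 kHz.

17.6 kHz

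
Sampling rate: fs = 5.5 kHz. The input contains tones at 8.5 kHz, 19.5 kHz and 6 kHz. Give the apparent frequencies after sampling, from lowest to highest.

0.5 kHz, 2.5 kHz

fs/2 = 2.75 kHz.
8.5 kHz mod fs = 3 kHz.
3 kHz > fs/2 = 2.75 kHz, folds to fs − 3 kHz = 2.5 kHz.
19.5 kHz mod fs = 3 kHz.
3 kHz > fs/2 = 2.75 kHz, folds to fs − 3 kHz = 2.5 kHz.
6 kHz mod fs = 0.5 kHz.
0.5 kHz ≤ fs/2 = 2.75 kHz, appears at 0.5 kHz.
Distinct values: {0.5 kHz, 2.5 kHz}.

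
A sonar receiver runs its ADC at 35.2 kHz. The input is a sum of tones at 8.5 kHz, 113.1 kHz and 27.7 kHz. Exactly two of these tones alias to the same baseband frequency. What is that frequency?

fs/2 = 17.6 kHz.
8.5 kHz ≤ fs/2 = 17.6 kHz, passes unchanged.
113.1 kHz mod fs = 7.5 kHz.
7.5 kHz ≤ fs/2 = 17.6 kHz, appears at 7.5 kHz.
27.7 kHz > fs/2 = 17.6 kHz, folds to fs − 27.7 kHz = 7.5 kHz.
27.7 kHz and 113.1 kHz both map to 7.5 kHz.

7.5 kHz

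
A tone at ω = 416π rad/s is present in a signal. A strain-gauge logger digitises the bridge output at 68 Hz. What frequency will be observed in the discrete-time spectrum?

4 Hz

ω = 416π rad/s → f = ω/(2π) = 208 Hz.
208 Hz mod fs = 4 Hz.
4 Hz ≤ fs/2 = 34 Hz, appears at 4 Hz.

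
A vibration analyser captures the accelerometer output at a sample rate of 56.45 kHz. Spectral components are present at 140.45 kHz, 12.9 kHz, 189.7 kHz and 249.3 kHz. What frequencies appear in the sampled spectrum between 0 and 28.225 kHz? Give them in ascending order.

12.9 kHz, 20.35 kHz, 23.5 kHz, 27.55 kHz

fs/2 = 28.225 kHz.
140.45 kHz mod fs = 27.55 kHz.
27.55 kHz ≤ fs/2 = 28.225 kHz, appears at 27.55 kHz.
12.9 kHz ≤ fs/2 = 28.225 kHz, passes unchanged.
189.7 kHz mod fs = 20.35 kHz.
20.35 kHz ≤ fs/2 = 28.225 kHz, appears at 20.35 kHz.
249.3 kHz mod fs = 23.5 kHz.
23.5 kHz ≤ fs/2 = 28.225 kHz, appears at 23.5 kHz.
Distinct values: {12.9 kHz, 20.35 kHz, 23.5 kHz, 27.55 kHz}.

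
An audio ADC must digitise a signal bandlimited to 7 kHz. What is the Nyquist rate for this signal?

14 kHz

Nyquist rate = 2 × 7 kHz = 14 kHz.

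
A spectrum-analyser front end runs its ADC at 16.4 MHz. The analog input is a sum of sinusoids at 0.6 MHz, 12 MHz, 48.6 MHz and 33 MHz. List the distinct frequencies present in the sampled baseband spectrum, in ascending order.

fs/2 = 8.2 MHz.
0.6 MHz ≤ fs/2 = 8.2 MHz, passes unchanged.
12 MHz > fs/2 = 8.2 MHz, folds to fs − 12 MHz = 4.4 MHz.
48.6 MHz mod fs = 15.8 MHz.
15.8 MHz > fs/2 = 8.2 MHz, folds to fs − 15.8 MHz = 0.6 MHz.
33 MHz mod fs = 0.2 MHz.
0.2 MHz ≤ fs/2 = 8.2 MHz, appears at 0.2 MHz.
Distinct values: {0.2 MHz, 0.6 MHz, 4.4 MHz}.

0.2 MHz, 0.6 MHz, 4.4 MHz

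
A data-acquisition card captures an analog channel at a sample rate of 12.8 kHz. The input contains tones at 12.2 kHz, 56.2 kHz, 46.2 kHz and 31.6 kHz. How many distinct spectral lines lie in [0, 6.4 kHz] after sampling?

3

fs/2 = 6.4 kHz.
12.2 kHz > fs/2 = 6.4 kHz, folds to fs − 12.2 kHz = 0.6 kHz.
56.2 kHz mod fs = 5 kHz.
5 kHz ≤ fs/2 = 6.4 kHz, appears at 5 kHz.
46.2 kHz mod fs = 7.8 kHz.
7.8 kHz > fs/2 = 6.4 kHz, folds to fs − 7.8 kHz = 5 kHz.
31.6 kHz mod fs = 6 kHz.
6 kHz ≤ fs/2 = 6.4 kHz, appears at 6 kHz.
Distinct values: {0.6 kHz, 5 kHz, 6 kHz} → 3.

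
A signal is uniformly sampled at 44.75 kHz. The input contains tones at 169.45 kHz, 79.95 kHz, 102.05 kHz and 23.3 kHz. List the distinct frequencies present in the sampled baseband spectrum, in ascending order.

9.55 kHz, 12.55 kHz, 21.45 kHz

fs/2 = 22.375 kHz.
169.45 kHz mod fs = 35.2 kHz.
35.2 kHz > fs/2 = 22.375 kHz, folds to fs − 35.2 kHz = 9.55 kHz.
79.95 kHz mod fs = 35.2 kHz.
35.2 kHz > fs/2 = 22.375 kHz, folds to fs − 35.2 kHz = 9.55 kHz.
102.05 kHz mod fs = 12.55 kHz.
12.55 kHz ≤ fs/2 = 22.375 kHz, appears at 12.55 kHz.
23.3 kHz > fs/2 = 22.375 kHz, folds to fs − 23.3 kHz = 21.45 kHz.
Distinct values: {9.55 kHz, 12.55 kHz, 21.45 kHz}.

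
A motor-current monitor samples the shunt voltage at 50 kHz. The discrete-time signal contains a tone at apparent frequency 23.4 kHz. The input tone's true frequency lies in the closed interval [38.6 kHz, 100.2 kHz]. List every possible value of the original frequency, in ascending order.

73.4 kHz, 76.6 kHz

Frequencies that alias to 23.4 kHz are k·fs ± 23.4 kHz for integer k ≥ 0.
k=0: 23.4 kHz.
k=1: 26.6 kHz, 73.4 kHz.
k=2: 76.6 kHz, 123.4 kHz.
k=3: 126.6 kHz, 173.4 kHz.
Within [38.6 kHz, 100.2 kHz]: 73.4 kHz, 76.6 kHz.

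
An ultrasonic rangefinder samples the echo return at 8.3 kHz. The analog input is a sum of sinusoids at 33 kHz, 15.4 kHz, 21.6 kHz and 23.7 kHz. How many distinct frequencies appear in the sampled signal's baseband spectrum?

3

fs/2 = 4.15 kHz.
33 kHz mod fs = 8.1 kHz.
8.1 kHz > fs/2 = 4.15 kHz, folds to fs − 8.1 kHz = 0.2 kHz.
15.4 kHz mod fs = 7.1 kHz.
7.1 kHz > fs/2 = 4.15 kHz, folds to fs − 7.1 kHz = 1.2 kHz.
21.6 kHz mod fs = 5 kHz.
5 kHz > fs/2 = 4.15 kHz, folds to fs − 5 kHz = 3.3 kHz.
23.7 kHz mod fs = 7.1 kHz.
7.1 kHz > fs/2 = 4.15 kHz, folds to fs − 7.1 kHz = 1.2 kHz.
Distinct values: {0.2 kHz, 1.2 kHz, 3.3 kHz} → 3.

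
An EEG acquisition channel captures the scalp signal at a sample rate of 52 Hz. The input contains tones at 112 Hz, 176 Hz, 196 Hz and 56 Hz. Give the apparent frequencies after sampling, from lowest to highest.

4 Hz, 8 Hz, 12 Hz, 20 Hz

fs/2 = 26 Hz.
112 Hz mod fs = 8 Hz.
8 Hz ≤ fs/2 = 26 Hz, appears at 8 Hz.
176 Hz mod fs = 20 Hz.
20 Hz ≤ fs/2 = 26 Hz, appears at 20 Hz.
196 Hz mod fs = 40 Hz.
40 Hz > fs/2 = 26 Hz, folds to fs − 40 Hz = 12 Hz.
56 Hz mod fs = 4 Hz.
4 Hz ≤ fs/2 = 26 Hz, appears at 4 Hz.
Distinct values: {4 Hz, 8 Hz, 12 Hz, 20 Hz}.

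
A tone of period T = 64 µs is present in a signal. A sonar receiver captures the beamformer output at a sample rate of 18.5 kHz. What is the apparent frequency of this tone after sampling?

2.875 kHz

T = 64 µs → f = 1/T = 15.625 kHz.
15.625 kHz > fs/2 = 9.25 kHz, folds to fs − 15.625 kHz = 2.875 kHz.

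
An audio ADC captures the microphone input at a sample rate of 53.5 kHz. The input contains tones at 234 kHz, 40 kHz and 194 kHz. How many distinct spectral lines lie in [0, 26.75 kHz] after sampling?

fs/2 = 26.75 kHz.
234 kHz mod fs = 20 kHz.
20 kHz ≤ fs/2 = 26.75 kHz, appears at 20 kHz.
40 kHz > fs/2 = 26.75 kHz, folds to fs − 40 kHz = 13.5 kHz.
194 kHz mod fs = 33.5 kHz.
33.5 kHz > fs/2 = 26.75 kHz, folds to fs − 33.5 kHz = 20 kHz.
Distinct values: {13.5 kHz, 20 kHz} → 2.

2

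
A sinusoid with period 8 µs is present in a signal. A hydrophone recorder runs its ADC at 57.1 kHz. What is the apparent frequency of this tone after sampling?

T = 8 µs → f = 1/T = 125 kHz.
125 kHz mod fs = 10.8 kHz.
10.8 kHz ≤ fs/2 = 28.55 kHz, appears at 10.8 kHz.

10.8 kHz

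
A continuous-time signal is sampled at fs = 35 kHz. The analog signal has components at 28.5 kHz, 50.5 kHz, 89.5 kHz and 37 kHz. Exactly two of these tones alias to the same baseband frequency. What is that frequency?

fs/2 = 17.5 kHz.
28.5 kHz > fs/2 = 17.5 kHz, folds to fs − 28.5 kHz = 6.5 kHz.
50.5 kHz mod fs = 15.5 kHz.
15.5 kHz ≤ fs/2 = 17.5 kHz, appears at 15.5 kHz.
89.5 kHz mod fs = 19.5 kHz.
19.5 kHz > fs/2 = 17.5 kHz, folds to fs − 19.5 kHz = 15.5 kHz.
37 kHz mod fs = 2 kHz.
2 kHz ≤ fs/2 = 17.5 kHz, appears at 2 kHz.
50.5 kHz and 89.5 kHz both map to 15.5 kHz.

15.5 kHz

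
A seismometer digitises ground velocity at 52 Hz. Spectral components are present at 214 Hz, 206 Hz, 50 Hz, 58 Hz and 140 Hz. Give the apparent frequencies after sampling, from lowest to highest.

2 Hz, 6 Hz, 16 Hz

fs/2 = 26 Hz.
214 Hz mod fs = 6 Hz.
6 Hz ≤ fs/2 = 26 Hz, appears at 6 Hz.
206 Hz mod fs = 50 Hz.
50 Hz > fs/2 = 26 Hz, folds to fs − 50 Hz = 2 Hz.
50 Hz > fs/2 = 26 Hz, folds to fs − 50 Hz = 2 Hz.
58 Hz mod fs = 6 Hz.
6 Hz ≤ fs/2 = 26 Hz, appears at 6 Hz.
140 Hz mod fs = 36 Hz.
36 Hz > fs/2 = 26 Hz, folds to fs − 36 Hz = 16 Hz.
Distinct values: {2 Hz, 6 Hz, 16 Hz}.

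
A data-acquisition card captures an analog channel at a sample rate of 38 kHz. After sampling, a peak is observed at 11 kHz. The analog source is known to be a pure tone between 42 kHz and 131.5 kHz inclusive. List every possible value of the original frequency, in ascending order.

Frequencies that alias to 11 kHz are k·fs ± 11 kHz for integer k ≥ 0.
k=0: 11 kHz.
k=1: 27 kHz, 49 kHz.
k=2: 65 kHz, 87 kHz.
k=3: 103 kHz, 125 kHz.
k=4: 141 kHz, 163 kHz.
Within [42 kHz, 131.5 kHz]: 49 kHz, 65 kHz, 87 kHz, 103 kHz, 125 kHz.

49 kHz, 65 kHz, 87 kHz, 103 kHz, 125 kHz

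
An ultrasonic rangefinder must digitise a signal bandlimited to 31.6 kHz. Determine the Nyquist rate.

63.2 kHz

Nyquist rate = 2 × 31.6 kHz = 63.2 kHz.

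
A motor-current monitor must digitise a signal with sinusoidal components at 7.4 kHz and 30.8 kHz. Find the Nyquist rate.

61.6 kHz

Highest-frequency component: 30.8 kHz.
Nyquist rate = 2 × 30.8 kHz = 61.6 kHz.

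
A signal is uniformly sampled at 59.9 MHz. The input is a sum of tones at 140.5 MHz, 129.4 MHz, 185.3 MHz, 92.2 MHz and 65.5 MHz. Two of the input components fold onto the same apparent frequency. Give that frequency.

5.6 MHz

fs/2 = 29.95 MHz.
140.5 MHz mod fs = 20.7 MHz.
20.7 MHz ≤ fs/2 = 29.95 MHz, appears at 20.7 MHz.
129.4 MHz mod fs = 9.6 MHz.
9.6 MHz ≤ fs/2 = 29.95 MHz, appears at 9.6 MHz.
185.3 MHz mod fs = 5.6 MHz.
5.6 MHz ≤ fs/2 = 29.95 MHz, appears at 5.6 MHz.
92.2 MHz mod fs = 32.3 MHz.
32.3 MHz > fs/2 = 29.95 MHz, folds to fs − 32.3 MHz = 27.6 MHz.
65.5 MHz mod fs = 5.6 MHz.
5.6 MHz ≤ fs/2 = 29.95 MHz, appears at 5.6 MHz.
65.5 MHz and 185.3 MHz both map to 5.6 MHz.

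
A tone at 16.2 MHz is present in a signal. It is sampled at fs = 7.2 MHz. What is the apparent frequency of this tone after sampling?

1.8 MHz

16.2 MHz mod fs = 1.8 MHz.
1.8 MHz ≤ fs/2 = 3.6 MHz, appears at 1.8 MHz.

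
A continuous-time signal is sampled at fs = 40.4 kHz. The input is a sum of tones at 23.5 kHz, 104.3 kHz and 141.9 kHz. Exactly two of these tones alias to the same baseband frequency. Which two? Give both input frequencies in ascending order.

23.5 kHz, 104.3 kHz

fs/2 = 20.2 kHz.
23.5 kHz > fs/2 = 20.2 kHz, folds to fs − 23.5 kHz = 16.9 kHz.
104.3 kHz mod fs = 23.5 kHz.
23.5 kHz > fs/2 = 20.2 kHz, folds to fs − 23.5 kHz = 16.9 kHz.
141.9 kHz mod fs = 20.7 kHz.
20.7 kHz > fs/2 = 20.2 kHz, folds to fs − 20.7 kHz = 19.7 kHz.
23.5 kHz and 104.3 kHz both map to 16.9 kHz.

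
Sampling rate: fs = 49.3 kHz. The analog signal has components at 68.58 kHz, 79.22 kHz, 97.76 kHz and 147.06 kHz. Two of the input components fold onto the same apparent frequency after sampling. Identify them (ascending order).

fs/2 = 24.65 kHz.
68.58 kHz mod fs = 19.28 kHz.
19.28 kHz ≤ fs/2 = 24.65 kHz, appears at 19.28 kHz.
79.22 kHz mod fs = 29.92 kHz.
29.92 kHz > fs/2 = 24.65 kHz, folds to fs − 29.92 kHz = 19.38 kHz.
97.76 kHz mod fs = 48.46 kHz.
48.46 kHz > fs/2 = 24.65 kHz, folds to fs − 48.46 kHz = 0.84 kHz.
147.06 kHz mod fs = 48.46 kHz.
48.46 kHz > fs/2 = 24.65 kHz, folds to fs − 48.46 kHz = 0.84 kHz.
97.76 kHz and 147.06 kHz both map to 0.84 kHz.

97.76 kHz, 147.06 kHz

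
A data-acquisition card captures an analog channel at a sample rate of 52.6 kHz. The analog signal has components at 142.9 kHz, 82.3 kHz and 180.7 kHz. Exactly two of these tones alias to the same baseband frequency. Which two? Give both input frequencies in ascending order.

fs/2 = 26.3 kHz.
142.9 kHz mod fs = 37.7 kHz.
37.7 kHz > fs/2 = 26.3 kHz, folds to fs − 37.7 kHz = 14.9 kHz.
82.3 kHz mod fs = 29.7 kHz.
29.7 kHz > fs/2 = 26.3 kHz, folds to fs − 29.7 kHz = 22.9 kHz.
180.7 kHz mod fs = 22.9 kHz.
22.9 kHz ≤ fs/2 = 26.3 kHz, appears at 22.9 kHz.
82.3 kHz and 180.7 kHz both map to 22.9 kHz.

82.3 kHz, 180.7 kHz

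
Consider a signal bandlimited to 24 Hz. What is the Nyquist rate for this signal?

48 Hz

Nyquist rate = 2 × 24 Hz = 48 Hz.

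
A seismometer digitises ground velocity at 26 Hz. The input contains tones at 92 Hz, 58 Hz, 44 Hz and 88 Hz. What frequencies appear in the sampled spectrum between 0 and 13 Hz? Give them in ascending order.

6 Hz, 8 Hz, 10 Hz, 12 Hz

fs/2 = 13 Hz.
92 Hz mod fs = 14 Hz.
14 Hz > fs/2 = 13 Hz, folds to fs − 14 Hz = 12 Hz.
58 Hz mod fs = 6 Hz.
6 Hz ≤ fs/2 = 13 Hz, appears at 6 Hz.
44 Hz mod fs = 18 Hz.
18 Hz > fs/2 = 13 Hz, folds to fs − 18 Hz = 8 Hz.
88 Hz mod fs = 10 Hz.
10 Hz ≤ fs/2 = 13 Hz, appears at 10 Hz.
Distinct values: {6 Hz, 8 Hz, 10 Hz, 12 Hz}.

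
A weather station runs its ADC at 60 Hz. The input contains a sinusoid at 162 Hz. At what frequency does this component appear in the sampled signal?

162 Hz mod fs = 42 Hz.
42 Hz > fs/2 = 30 Hz, folds to fs − 42 Hz = 18 Hz.

18 Hz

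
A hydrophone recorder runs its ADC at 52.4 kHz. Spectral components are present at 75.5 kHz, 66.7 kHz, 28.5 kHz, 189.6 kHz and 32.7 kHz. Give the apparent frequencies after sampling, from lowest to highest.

fs/2 = 26.2 kHz.
75.5 kHz mod fs = 23.1 kHz.
23.1 kHz ≤ fs/2 = 26.2 kHz, appears at 23.1 kHz.
66.7 kHz mod fs = 14.3 kHz.
14.3 kHz ≤ fs/2 = 26.2 kHz, appears at 14.3 kHz.
28.5 kHz > fs/2 = 26.2 kHz, folds to fs − 28.5 kHz = 23.9 kHz.
189.6 kHz mod fs = 32.4 kHz.
32.4 kHz > fs/2 = 26.2 kHz, folds to fs − 32.4 kHz = 20 kHz.
32.7 kHz > fs/2 = 26.2 kHz, folds to fs − 32.7 kHz = 19.7 kHz.
Distinct values: {14.3 kHz, 19.7 kHz, 20 kHz, 23.1 kHz, 23.9 kHz}.

14.3 kHz, 19.7 kHz, 20 kHz, 23.1 kHz, 23.9 kHz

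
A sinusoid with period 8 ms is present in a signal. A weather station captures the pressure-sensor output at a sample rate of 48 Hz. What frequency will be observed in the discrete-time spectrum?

19 Hz

T = 8 ms → f = 1/T = 125 Hz.
125 Hz mod fs = 29 Hz.
29 Hz > fs/2 = 24 Hz, folds to fs − 29 Hz = 19 Hz.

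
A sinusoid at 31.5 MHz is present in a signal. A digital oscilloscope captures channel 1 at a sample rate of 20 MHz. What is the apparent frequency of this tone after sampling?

31.5 MHz mod fs = 11.5 MHz.
11.5 MHz > fs/2 = 10 MHz, folds to fs − 11.5 MHz = 8.5 MHz.

8.5 MHz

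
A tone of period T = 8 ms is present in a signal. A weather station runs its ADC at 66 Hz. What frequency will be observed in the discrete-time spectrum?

7 Hz

T = 8 ms → f = 1/T = 125 Hz.
125 Hz mod fs = 59 Hz.
59 Hz > fs/2 = 33 Hz, folds to fs − 59 Hz = 7 Hz.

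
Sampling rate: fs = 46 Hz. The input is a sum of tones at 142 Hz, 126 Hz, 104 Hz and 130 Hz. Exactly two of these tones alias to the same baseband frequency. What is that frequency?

fs/2 = 23 Hz.
142 Hz mod fs = 4 Hz.
4 Hz ≤ fs/2 = 23 Hz, appears at 4 Hz.
126 Hz mod fs = 34 Hz.
34 Hz > fs/2 = 23 Hz, folds to fs − 34 Hz = 12 Hz.
104 Hz mod fs = 12 Hz.
12 Hz ≤ fs/2 = 23 Hz, appears at 12 Hz.
130 Hz mod fs = 38 Hz.
38 Hz > fs/2 = 23 Hz, folds to fs − 38 Hz = 8 Hz.
104 Hz and 126 Hz both map to 12 Hz.

12 Hz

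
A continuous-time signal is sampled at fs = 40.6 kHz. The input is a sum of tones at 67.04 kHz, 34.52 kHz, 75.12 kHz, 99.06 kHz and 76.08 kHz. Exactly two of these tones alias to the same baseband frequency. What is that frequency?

6.08 kHz

fs/2 = 20.3 kHz.
67.04 kHz mod fs = 26.44 kHz.
26.44 kHz > fs/2 = 20.3 kHz, folds to fs − 26.44 kHz = 14.16 kHz.
34.52 kHz > fs/2 = 20.3 kHz, folds to fs − 34.52 kHz = 6.08 kHz.
75.12 kHz mod fs = 34.52 kHz.
34.52 kHz > fs/2 = 20.3 kHz, folds to fs − 34.52 kHz = 6.08 kHz.
99.06 kHz mod fs = 17.86 kHz.
17.86 kHz ≤ fs/2 = 20.3 kHz, appears at 17.86 kHz.
76.08 kHz mod fs = 35.48 kHz.
35.48 kHz > fs/2 = 20.3 kHz, folds to fs − 35.48 kHz = 5.12 kHz.
34.52 kHz and 75.12 kHz both map to 6.08 kHz.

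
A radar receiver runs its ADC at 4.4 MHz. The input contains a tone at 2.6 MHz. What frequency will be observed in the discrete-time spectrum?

2.6 MHz > fs/2 = 2.2 MHz, folds to fs − 2.6 MHz = 1.8 MHz.

1.8 MHz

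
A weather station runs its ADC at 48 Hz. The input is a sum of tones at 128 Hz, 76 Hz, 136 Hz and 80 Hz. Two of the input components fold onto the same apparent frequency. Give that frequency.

fs/2 = 24 Hz.
128 Hz mod fs = 32 Hz.
32 Hz > fs/2 = 24 Hz, folds to fs − 32 Hz = 16 Hz.
76 Hz mod fs = 28 Hz.
28 Hz > fs/2 = 24 Hz, folds to fs − 28 Hz = 20 Hz.
136 Hz mod fs = 40 Hz.
40 Hz > fs/2 = 24 Hz, folds to fs − 40 Hz = 8 Hz.
80 Hz mod fs = 32 Hz.
32 Hz > fs/2 = 24 Hz, folds to fs − 32 Hz = 16 Hz.
80 Hz and 128 Hz both map to 16 Hz.

16 Hz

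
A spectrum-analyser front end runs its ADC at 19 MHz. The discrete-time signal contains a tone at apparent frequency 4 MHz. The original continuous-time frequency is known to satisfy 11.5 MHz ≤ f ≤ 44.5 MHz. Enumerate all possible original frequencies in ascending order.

Frequencies that alias to 4 MHz are k·fs ± 4 MHz for integer k ≥ 0.
k=0: 4 MHz.
k=1: 15 MHz, 23 MHz.
k=2: 34 MHz, 42 MHz.
k=3: 53 MHz, 61 MHz.
Within [11.5 MHz, 44.5 MHz]: 15 MHz, 23 MHz, 34 MHz, 42 MHz.

15 MHz, 23 MHz, 34 MHz, 42 MHz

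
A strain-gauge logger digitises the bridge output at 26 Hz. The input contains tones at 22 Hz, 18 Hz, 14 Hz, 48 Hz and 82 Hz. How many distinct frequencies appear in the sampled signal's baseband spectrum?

3

fs/2 = 13 Hz.
22 Hz > fs/2 = 13 Hz, folds to fs − 22 Hz = 4 Hz.
18 Hz > fs/2 = 13 Hz, folds to fs − 18 Hz = 8 Hz.
14 Hz > fs/2 = 13 Hz, folds to fs − 14 Hz = 12 Hz.
48 Hz mod fs = 22 Hz.
22 Hz > fs/2 = 13 Hz, folds to fs − 22 Hz = 4 Hz.
82 Hz mod fs = 4 Hz.
4 Hz ≤ fs/2 = 13 Hz, appears at 4 Hz.
Distinct values: {4 Hz, 8 Hz, 12 Hz} → 3.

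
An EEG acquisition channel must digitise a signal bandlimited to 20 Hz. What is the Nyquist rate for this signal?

40 Hz

Nyquist rate = 2 × 20 Hz = 40 Hz.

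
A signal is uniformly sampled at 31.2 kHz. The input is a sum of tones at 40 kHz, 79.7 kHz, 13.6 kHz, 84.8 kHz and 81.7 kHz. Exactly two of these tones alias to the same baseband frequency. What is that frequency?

fs/2 = 15.6 kHz.
40 kHz mod fs = 8.8 kHz.
8.8 kHz ≤ fs/2 = 15.6 kHz, appears at 8.8 kHz.
79.7 kHz mod fs = 17.3 kHz.
17.3 kHz > fs/2 = 15.6 kHz, folds to fs − 17.3 kHz = 13.9 kHz.
13.6 kHz ≤ fs/2 = 15.6 kHz, passes unchanged.
84.8 kHz mod fs = 22.4 kHz.
22.4 kHz > fs/2 = 15.6 kHz, folds to fs − 22.4 kHz = 8.8 kHz.
81.7 kHz mod fs = 19.3 kHz.
19.3 kHz > fs/2 = 15.6 kHz, folds to fs − 19.3 kHz = 11.9 kHz.
40 kHz and 84.8 kHz both map to 8.8 kHz.

8.8 kHz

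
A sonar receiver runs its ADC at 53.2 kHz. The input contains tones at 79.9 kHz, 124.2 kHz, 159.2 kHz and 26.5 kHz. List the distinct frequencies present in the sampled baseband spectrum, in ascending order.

0.4 kHz, 17.8 kHz, 26.5 kHz

fs/2 = 26.6 kHz.
79.9 kHz mod fs = 26.7 kHz.
26.7 kHz > fs/2 = 26.6 kHz, folds to fs − 26.7 kHz = 26.5 kHz.
124.2 kHz mod fs = 17.8 kHz.
17.8 kHz ≤ fs/2 = 26.6 kHz, appears at 17.8 kHz.
159.2 kHz mod fs = 52.8 kHz.
52.8 kHz > fs/2 = 26.6 kHz, folds to fs − 52.8 kHz = 0.4 kHz.
26.5 kHz ≤ fs/2 = 26.6 kHz, passes unchanged.
Distinct values: {0.4 kHz, 17.8 kHz, 26.5 kHz}.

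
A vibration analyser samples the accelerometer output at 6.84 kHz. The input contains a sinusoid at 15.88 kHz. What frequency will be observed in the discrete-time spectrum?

2.2 kHz

15.88 kHz mod fs = 2.2 kHz.
2.2 kHz ≤ fs/2 = 3.42 kHz, appears at 2.2 kHz.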